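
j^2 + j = j*(j + 1)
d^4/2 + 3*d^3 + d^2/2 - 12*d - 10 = (d/2 + 1)*(d - 2)*(d + 1)*(d + 5)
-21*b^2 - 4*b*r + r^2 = (-7*b + r)*(3*b + r)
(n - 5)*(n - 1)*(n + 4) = n^3 - 2*n^2 - 19*n + 20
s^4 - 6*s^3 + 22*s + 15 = (s - 5)*(s - 3)*(s + 1)^2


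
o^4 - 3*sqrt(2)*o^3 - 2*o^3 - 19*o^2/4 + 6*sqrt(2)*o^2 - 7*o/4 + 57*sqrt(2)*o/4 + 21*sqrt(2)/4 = (o - 7/2)*(o + 1/2)*(o + 1)*(o - 3*sqrt(2))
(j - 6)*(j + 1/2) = j^2 - 11*j/2 - 3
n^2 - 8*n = n*(n - 8)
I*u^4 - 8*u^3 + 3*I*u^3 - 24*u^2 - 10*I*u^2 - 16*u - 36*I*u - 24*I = (u + 2)*(u + 2*I)*(u + 6*I)*(I*u + I)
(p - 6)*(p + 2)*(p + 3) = p^3 - p^2 - 24*p - 36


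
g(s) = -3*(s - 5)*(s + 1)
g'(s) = 12 - 6*s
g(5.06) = -1.09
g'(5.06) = -18.36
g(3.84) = 16.84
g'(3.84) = -11.04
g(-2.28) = -27.96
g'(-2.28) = 25.68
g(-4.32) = -92.83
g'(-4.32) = 37.92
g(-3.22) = -54.75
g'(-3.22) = 31.32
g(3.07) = 23.57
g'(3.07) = -6.42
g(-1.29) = -5.47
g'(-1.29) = 19.74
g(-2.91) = -45.32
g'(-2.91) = 29.46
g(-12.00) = -561.00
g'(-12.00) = 84.00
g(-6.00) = -165.00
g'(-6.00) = 48.00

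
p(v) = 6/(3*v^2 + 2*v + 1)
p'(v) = 6*(-6*v - 2)/(3*v^2 + 2*v + 1)^2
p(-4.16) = 0.13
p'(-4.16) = 0.07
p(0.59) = 1.86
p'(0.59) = -3.20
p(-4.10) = 0.14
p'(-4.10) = 0.07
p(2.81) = 0.20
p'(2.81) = -0.12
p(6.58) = 0.04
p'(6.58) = -0.01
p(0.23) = 3.71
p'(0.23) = -7.74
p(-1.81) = 0.83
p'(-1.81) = 1.02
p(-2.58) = 0.38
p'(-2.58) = 0.32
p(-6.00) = 0.06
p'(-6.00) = 0.02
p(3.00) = 0.18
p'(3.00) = -0.10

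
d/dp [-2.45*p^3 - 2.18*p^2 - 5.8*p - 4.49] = -7.35*p^2 - 4.36*p - 5.8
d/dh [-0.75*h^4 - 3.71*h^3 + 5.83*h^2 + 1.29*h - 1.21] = -3.0*h^3 - 11.13*h^2 + 11.66*h + 1.29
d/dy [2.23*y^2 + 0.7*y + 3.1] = 4.46*y + 0.7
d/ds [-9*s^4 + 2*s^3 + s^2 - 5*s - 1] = -36*s^3 + 6*s^2 + 2*s - 5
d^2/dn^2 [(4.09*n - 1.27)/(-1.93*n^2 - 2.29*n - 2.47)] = (-(3.86*n + 2.29)*(4.09*n - 1.27)*(7.72*n + 4.58) + (47.3622*n + 13.83)*(1.93*n^2 + 2.29*n + 2.47))/(1.93*n^2 + 2.29*n + 2.47)^3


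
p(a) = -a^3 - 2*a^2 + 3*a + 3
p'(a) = -3*a^2 - 4*a + 3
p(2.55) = -18.94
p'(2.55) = -26.71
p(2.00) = -7.00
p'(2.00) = -17.00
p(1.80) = -3.91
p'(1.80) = -13.92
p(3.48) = -52.92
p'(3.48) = -47.25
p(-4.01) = 23.29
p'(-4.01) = -29.20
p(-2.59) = -0.81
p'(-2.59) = -6.76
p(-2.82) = 1.06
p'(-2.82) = -9.58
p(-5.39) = 85.32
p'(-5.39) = -62.60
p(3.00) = -33.00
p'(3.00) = -36.00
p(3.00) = -33.00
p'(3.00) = -36.00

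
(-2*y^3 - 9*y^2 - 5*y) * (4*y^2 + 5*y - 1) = -8*y^5 - 46*y^4 - 63*y^3 - 16*y^2 + 5*y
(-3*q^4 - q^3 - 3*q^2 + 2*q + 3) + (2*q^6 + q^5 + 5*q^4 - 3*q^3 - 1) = 2*q^6 + q^5 + 2*q^4 - 4*q^3 - 3*q^2 + 2*q + 2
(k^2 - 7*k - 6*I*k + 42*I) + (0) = k^2 - 7*k - 6*I*k + 42*I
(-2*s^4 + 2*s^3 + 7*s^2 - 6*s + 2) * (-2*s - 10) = 4*s^5 + 16*s^4 - 34*s^3 - 58*s^2 + 56*s - 20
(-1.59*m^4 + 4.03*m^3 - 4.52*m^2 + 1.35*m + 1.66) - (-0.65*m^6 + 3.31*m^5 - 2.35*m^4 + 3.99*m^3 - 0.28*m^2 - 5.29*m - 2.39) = 0.65*m^6 - 3.31*m^5 + 0.76*m^4 + 0.04*m^3 - 4.24*m^2 + 6.64*m + 4.05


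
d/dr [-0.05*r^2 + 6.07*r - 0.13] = 6.07 - 0.1*r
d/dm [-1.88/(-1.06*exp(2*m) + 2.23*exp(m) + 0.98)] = (4.1924 - 3.9856*exp(m))*exp(m)/(-1.06*exp(2*m) + 2.23*exp(m) + 0.98)^2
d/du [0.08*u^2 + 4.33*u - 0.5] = 0.16*u + 4.33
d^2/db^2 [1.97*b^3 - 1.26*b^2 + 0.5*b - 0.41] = 11.82*b - 2.52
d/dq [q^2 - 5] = 2*q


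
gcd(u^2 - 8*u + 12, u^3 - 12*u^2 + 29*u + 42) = u - 6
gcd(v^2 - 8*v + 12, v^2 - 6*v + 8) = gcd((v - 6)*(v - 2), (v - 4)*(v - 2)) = v - 2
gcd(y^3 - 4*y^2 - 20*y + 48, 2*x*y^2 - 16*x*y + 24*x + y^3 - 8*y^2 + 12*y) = y^2 - 8*y + 12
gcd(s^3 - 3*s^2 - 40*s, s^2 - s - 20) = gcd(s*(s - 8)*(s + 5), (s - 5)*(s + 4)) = 1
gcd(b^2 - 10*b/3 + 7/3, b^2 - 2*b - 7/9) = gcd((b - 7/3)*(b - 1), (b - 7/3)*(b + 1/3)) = b - 7/3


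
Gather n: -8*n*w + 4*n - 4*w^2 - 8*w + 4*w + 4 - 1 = n*(4 - 8*w) - 4*w^2 - 4*w + 3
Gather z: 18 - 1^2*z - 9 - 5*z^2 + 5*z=-5*z^2 + 4*z + 9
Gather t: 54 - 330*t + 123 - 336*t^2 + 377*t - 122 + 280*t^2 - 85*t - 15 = -56*t^2 - 38*t + 40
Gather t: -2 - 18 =-20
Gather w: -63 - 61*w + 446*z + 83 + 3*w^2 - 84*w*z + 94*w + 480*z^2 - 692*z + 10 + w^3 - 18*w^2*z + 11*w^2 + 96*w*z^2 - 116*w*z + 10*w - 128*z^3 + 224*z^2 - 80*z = w^3 + w^2*(14 - 18*z) + w*(96*z^2 - 200*z + 43) - 128*z^3 + 704*z^2 - 326*z + 30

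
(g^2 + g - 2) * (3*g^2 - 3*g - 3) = 3*g^4 - 12*g^2 + 3*g + 6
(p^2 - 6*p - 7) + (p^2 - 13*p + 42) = 2*p^2 - 19*p + 35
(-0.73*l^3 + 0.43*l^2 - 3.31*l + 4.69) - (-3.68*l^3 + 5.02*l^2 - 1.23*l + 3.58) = 2.95*l^3 - 4.59*l^2 - 2.08*l + 1.11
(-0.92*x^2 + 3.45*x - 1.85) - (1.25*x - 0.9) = -0.92*x^2 + 2.2*x - 0.95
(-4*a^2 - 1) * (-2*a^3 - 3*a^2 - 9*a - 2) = 8*a^5 + 12*a^4 + 38*a^3 + 11*a^2 + 9*a + 2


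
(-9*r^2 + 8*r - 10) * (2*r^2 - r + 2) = -18*r^4 + 25*r^3 - 46*r^2 + 26*r - 20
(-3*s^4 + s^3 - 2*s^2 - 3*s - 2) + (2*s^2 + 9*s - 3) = -3*s^4 + s^3 + 6*s - 5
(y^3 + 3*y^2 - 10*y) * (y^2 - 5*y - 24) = y^5 - 2*y^4 - 49*y^3 - 22*y^2 + 240*y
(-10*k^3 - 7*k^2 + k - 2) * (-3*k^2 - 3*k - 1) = 30*k^5 + 51*k^4 + 28*k^3 + 10*k^2 + 5*k + 2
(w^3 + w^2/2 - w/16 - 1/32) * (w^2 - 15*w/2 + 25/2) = w^5 - 7*w^4 + 139*w^3/16 + 107*w^2/16 - 35*w/64 - 25/64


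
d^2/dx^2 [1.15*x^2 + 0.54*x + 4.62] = 2.30000000000000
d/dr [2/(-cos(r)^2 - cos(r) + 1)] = -2*(2*cos(r) + 1)*sin(r)/(sin(r)^2 - cos(r))^2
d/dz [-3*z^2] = -6*z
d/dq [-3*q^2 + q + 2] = 1 - 6*q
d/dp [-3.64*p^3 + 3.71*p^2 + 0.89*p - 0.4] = -10.92*p^2 + 7.42*p + 0.89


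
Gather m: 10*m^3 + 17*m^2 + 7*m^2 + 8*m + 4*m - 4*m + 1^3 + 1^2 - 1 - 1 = 10*m^3 + 24*m^2 + 8*m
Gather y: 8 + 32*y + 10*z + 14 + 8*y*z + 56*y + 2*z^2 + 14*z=y*(8*z + 88) + 2*z^2 + 24*z + 22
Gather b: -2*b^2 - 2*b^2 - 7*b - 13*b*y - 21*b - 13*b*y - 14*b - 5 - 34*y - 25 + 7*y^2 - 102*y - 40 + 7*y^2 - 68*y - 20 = -4*b^2 + b*(-26*y - 42) + 14*y^2 - 204*y - 90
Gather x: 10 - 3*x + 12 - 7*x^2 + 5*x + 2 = -7*x^2 + 2*x + 24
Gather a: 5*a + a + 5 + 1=6*a + 6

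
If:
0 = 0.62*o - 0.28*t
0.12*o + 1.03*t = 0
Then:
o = 0.00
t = 0.00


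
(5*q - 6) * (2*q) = 10*q^2 - 12*q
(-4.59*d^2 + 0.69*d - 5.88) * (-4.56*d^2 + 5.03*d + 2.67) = 20.9304*d^4 - 26.2341*d^3 + 18.0282*d^2 - 27.7341*d - 15.6996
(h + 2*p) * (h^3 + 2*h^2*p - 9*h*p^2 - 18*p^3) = h^4 + 4*h^3*p - 5*h^2*p^2 - 36*h*p^3 - 36*p^4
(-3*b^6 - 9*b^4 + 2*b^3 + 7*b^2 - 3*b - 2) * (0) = 0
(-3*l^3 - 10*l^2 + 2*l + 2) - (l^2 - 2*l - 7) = -3*l^3 - 11*l^2 + 4*l + 9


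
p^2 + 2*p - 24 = (p - 4)*(p + 6)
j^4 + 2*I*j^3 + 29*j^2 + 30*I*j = j*(j - 5*I)*(j + I)*(j + 6*I)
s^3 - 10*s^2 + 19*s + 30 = (s - 6)*(s - 5)*(s + 1)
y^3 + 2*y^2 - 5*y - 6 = (y - 2)*(y + 1)*(y + 3)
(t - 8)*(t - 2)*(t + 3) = t^3 - 7*t^2 - 14*t + 48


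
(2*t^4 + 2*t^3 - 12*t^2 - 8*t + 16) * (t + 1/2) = 2*t^5 + 3*t^4 - 11*t^3 - 14*t^2 + 12*t + 8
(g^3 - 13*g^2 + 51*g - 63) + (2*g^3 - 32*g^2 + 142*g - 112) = 3*g^3 - 45*g^2 + 193*g - 175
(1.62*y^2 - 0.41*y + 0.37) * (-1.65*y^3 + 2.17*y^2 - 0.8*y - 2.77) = -2.673*y^5 + 4.1919*y^4 - 2.7962*y^3 - 3.3565*y^2 + 0.8397*y - 1.0249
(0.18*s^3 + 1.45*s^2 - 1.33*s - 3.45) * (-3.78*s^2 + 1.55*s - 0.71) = -0.6804*s^5 - 5.202*s^4 + 7.1471*s^3 + 9.95*s^2 - 4.4032*s + 2.4495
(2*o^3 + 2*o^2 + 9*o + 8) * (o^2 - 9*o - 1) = 2*o^5 - 16*o^4 - 11*o^3 - 75*o^2 - 81*o - 8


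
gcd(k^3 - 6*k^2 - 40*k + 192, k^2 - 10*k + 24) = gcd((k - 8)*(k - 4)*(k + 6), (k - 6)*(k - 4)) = k - 4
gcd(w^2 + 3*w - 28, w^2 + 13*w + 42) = w + 7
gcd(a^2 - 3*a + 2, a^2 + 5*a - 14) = a - 2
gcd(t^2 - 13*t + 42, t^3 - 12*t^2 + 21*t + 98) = t - 7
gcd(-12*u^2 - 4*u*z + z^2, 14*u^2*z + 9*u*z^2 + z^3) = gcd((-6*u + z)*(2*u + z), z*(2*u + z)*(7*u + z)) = 2*u + z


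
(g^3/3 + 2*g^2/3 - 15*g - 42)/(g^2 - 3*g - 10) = (-g^3 - 2*g^2 + 45*g + 126)/(3*(-g^2 + 3*g + 10))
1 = 1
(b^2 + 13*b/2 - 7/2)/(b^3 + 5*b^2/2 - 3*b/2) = (b + 7)/(b*(b + 3))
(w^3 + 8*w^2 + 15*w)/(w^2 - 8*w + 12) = w*(w^2 + 8*w + 15)/(w^2 - 8*w + 12)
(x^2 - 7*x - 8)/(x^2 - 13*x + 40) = (x + 1)/(x - 5)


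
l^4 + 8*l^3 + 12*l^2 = l^2*(l + 2)*(l + 6)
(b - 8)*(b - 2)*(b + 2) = b^3 - 8*b^2 - 4*b + 32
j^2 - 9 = (j - 3)*(j + 3)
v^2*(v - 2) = v^3 - 2*v^2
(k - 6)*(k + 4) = k^2 - 2*k - 24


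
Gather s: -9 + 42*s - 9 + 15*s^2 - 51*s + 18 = 15*s^2 - 9*s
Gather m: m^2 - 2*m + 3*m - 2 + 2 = m^2 + m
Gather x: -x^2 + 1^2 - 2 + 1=-x^2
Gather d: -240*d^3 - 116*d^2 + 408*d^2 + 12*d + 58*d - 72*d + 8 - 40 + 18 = -240*d^3 + 292*d^2 - 2*d - 14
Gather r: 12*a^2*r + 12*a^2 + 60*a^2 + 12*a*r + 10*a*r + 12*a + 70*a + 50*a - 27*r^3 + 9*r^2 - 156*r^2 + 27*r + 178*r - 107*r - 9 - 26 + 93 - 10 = 72*a^2 + 132*a - 27*r^3 - 147*r^2 + r*(12*a^2 + 22*a + 98) + 48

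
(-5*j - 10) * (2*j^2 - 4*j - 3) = -10*j^3 + 55*j + 30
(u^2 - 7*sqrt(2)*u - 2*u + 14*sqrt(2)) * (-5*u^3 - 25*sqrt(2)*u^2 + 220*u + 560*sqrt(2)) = -5*u^5 + 10*u^4 + 10*sqrt(2)*u^4 - 20*sqrt(2)*u^3 + 570*u^3 - 980*sqrt(2)*u^2 - 1140*u^2 - 7840*u + 1960*sqrt(2)*u + 15680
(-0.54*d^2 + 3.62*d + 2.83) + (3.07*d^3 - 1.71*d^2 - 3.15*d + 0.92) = 3.07*d^3 - 2.25*d^2 + 0.47*d + 3.75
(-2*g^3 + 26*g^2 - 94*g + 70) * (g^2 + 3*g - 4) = -2*g^5 + 20*g^4 - 8*g^3 - 316*g^2 + 586*g - 280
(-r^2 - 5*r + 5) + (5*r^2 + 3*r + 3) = 4*r^2 - 2*r + 8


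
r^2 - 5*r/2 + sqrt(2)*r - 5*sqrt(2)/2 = (r - 5/2)*(r + sqrt(2))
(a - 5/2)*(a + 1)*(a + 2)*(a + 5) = a^4 + 11*a^3/2 - 3*a^2 - 65*a/2 - 25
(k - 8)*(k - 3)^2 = k^3 - 14*k^2 + 57*k - 72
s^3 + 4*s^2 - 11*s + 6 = (s - 1)^2*(s + 6)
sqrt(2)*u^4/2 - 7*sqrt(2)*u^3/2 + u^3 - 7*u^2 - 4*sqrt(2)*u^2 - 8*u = u*(u - 8)*(u + sqrt(2))*(sqrt(2)*u/2 + sqrt(2)/2)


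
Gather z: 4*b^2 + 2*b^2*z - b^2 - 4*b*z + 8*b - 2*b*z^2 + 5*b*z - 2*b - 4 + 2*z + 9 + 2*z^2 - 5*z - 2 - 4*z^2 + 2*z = 3*b^2 + 6*b + z^2*(-2*b - 2) + z*(2*b^2 + b - 1) + 3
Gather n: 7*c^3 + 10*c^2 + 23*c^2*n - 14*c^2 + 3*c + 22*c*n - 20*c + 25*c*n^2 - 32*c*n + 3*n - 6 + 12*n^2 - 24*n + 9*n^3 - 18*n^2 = 7*c^3 - 4*c^2 - 17*c + 9*n^3 + n^2*(25*c - 6) + n*(23*c^2 - 10*c - 21) - 6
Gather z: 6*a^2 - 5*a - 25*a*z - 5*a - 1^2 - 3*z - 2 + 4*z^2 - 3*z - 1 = 6*a^2 - 10*a + 4*z^2 + z*(-25*a - 6) - 4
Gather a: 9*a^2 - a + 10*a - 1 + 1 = 9*a^2 + 9*a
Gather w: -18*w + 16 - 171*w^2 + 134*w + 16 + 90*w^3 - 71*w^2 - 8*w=90*w^3 - 242*w^2 + 108*w + 32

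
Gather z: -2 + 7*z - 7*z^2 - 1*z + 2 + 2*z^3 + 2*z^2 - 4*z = 2*z^3 - 5*z^2 + 2*z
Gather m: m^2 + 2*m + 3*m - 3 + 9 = m^2 + 5*m + 6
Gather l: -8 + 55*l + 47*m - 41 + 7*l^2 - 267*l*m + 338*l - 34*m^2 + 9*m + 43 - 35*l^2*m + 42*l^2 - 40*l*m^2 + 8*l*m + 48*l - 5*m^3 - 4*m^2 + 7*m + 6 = l^2*(49 - 35*m) + l*(-40*m^2 - 259*m + 441) - 5*m^3 - 38*m^2 + 63*m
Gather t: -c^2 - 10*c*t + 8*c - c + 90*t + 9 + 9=-c^2 + 7*c + t*(90 - 10*c) + 18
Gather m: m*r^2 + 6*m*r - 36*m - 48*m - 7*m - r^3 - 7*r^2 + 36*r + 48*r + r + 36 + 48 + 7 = m*(r^2 + 6*r - 91) - r^3 - 7*r^2 + 85*r + 91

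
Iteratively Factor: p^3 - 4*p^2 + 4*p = (p - 2)*(p^2 - 2*p) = (p - 2)^2*(p)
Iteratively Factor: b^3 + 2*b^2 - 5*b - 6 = (b + 3)*(b^2 - b - 2) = (b + 1)*(b + 3)*(b - 2)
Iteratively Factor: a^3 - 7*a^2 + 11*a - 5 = (a - 1)*(a^2 - 6*a + 5) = (a - 5)*(a - 1)*(a - 1)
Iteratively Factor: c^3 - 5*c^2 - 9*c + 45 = (c - 3)*(c^2 - 2*c - 15) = (c - 3)*(c + 3)*(c - 5)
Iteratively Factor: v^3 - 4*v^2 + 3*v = (v - 1)*(v^2 - 3*v) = v*(v - 1)*(v - 3)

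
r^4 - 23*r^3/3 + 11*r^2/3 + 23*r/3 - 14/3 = (r - 7)*(r - 1)*(r - 2/3)*(r + 1)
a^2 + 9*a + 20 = (a + 4)*(a + 5)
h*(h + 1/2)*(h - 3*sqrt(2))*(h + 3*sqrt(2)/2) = h^4 - 3*sqrt(2)*h^3/2 + h^3/2 - 9*h^2 - 3*sqrt(2)*h^2/4 - 9*h/2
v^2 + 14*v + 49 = (v + 7)^2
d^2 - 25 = (d - 5)*(d + 5)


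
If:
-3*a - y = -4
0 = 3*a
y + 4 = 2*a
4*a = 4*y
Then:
No Solution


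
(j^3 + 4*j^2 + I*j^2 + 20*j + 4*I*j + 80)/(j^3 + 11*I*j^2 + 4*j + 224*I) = (j^2 + j*(4 + 5*I) + 20*I)/(j^2 + 15*I*j - 56)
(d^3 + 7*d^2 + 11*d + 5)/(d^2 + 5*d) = d + 2 + 1/d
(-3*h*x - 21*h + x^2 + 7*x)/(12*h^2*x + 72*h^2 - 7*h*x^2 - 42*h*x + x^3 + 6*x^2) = (x + 7)/(-4*h*x - 24*h + x^2 + 6*x)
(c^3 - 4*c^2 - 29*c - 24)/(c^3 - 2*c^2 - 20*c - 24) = (-c^3 + 4*c^2 + 29*c + 24)/(-c^3 + 2*c^2 + 20*c + 24)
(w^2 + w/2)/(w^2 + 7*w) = (w + 1/2)/(w + 7)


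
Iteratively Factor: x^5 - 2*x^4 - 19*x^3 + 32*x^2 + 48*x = (x + 1)*(x^4 - 3*x^3 - 16*x^2 + 48*x) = (x + 1)*(x + 4)*(x^3 - 7*x^2 + 12*x) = (x - 3)*(x + 1)*(x + 4)*(x^2 - 4*x) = x*(x - 3)*(x + 1)*(x + 4)*(x - 4)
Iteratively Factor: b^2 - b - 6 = (b - 3)*(b + 2)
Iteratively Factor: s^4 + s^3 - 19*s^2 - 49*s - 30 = (s + 2)*(s^3 - s^2 - 17*s - 15) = (s - 5)*(s + 2)*(s^2 + 4*s + 3) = (s - 5)*(s + 2)*(s + 3)*(s + 1)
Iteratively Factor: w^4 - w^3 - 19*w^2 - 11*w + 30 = (w + 2)*(w^3 - 3*w^2 - 13*w + 15) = (w + 2)*(w + 3)*(w^2 - 6*w + 5) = (w - 1)*(w + 2)*(w + 3)*(w - 5)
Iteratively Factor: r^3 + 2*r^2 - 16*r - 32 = (r + 2)*(r^2 - 16) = (r - 4)*(r + 2)*(r + 4)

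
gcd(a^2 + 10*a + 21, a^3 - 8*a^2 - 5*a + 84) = a + 3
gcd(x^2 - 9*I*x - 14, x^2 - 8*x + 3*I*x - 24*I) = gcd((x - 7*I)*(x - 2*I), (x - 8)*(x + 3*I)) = 1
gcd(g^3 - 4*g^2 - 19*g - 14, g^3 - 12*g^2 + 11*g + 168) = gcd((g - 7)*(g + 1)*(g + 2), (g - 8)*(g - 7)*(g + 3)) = g - 7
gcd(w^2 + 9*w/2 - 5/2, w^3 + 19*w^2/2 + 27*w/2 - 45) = w + 5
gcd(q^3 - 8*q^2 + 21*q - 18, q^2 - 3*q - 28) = 1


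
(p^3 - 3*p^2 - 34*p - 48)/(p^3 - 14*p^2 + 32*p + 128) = (p + 3)/(p - 8)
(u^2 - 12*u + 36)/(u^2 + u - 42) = (u - 6)/(u + 7)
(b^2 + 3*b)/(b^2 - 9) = b/(b - 3)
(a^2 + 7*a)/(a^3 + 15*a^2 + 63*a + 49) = a/(a^2 + 8*a + 7)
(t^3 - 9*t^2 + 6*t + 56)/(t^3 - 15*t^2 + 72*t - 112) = (t + 2)/(t - 4)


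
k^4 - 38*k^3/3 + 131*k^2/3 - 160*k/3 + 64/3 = (k - 8)*(k - 8/3)*(k - 1)^2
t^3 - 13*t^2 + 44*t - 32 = (t - 8)*(t - 4)*(t - 1)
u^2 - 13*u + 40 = (u - 8)*(u - 5)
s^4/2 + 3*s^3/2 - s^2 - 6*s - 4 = (s/2 + 1)*(s - 2)*(s + 1)*(s + 2)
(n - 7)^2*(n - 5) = n^3 - 19*n^2 + 119*n - 245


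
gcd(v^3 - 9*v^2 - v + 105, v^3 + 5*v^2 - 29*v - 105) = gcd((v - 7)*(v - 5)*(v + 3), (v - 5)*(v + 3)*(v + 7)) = v^2 - 2*v - 15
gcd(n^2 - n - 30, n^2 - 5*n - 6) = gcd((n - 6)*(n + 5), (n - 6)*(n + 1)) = n - 6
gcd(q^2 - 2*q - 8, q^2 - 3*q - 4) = q - 4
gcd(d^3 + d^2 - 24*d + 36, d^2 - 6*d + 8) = d - 2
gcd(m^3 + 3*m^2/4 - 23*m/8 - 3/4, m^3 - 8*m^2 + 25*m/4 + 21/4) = m - 3/2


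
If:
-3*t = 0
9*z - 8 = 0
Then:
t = 0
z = 8/9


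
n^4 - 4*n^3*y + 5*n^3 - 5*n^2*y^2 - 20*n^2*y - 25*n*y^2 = n*(n + 5)*(n - 5*y)*(n + y)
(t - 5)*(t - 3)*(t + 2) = t^3 - 6*t^2 - t + 30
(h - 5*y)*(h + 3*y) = h^2 - 2*h*y - 15*y^2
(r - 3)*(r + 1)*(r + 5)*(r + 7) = r^4 + 10*r^3 + 8*r^2 - 106*r - 105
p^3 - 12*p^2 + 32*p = p*(p - 8)*(p - 4)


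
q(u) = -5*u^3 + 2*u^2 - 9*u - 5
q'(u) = -15*u^2 + 4*u - 9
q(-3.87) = 349.59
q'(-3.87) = -249.13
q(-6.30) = 1381.32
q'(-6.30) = -629.55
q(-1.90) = 53.62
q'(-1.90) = -70.75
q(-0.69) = 3.80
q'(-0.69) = -18.90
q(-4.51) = 534.94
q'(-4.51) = -332.14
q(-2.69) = 131.01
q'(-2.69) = -128.30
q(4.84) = -568.61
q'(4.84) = -341.02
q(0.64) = -11.25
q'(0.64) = -12.58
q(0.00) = -5.00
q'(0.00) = -9.00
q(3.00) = -149.00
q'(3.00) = -132.00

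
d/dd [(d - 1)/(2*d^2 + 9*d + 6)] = (2*d^2 + 9*d - (d - 1)*(4*d + 9) + 6)/(2*d^2 + 9*d + 6)^2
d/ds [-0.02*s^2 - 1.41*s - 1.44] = -0.04*s - 1.41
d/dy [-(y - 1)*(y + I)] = -2*y + 1 - I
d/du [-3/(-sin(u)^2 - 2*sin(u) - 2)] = -6*(sin(u) + 1)*cos(u)/(sin(u)^2 + 2*sin(u) + 2)^2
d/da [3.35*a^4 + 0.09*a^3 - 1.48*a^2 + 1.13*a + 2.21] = 13.4*a^3 + 0.27*a^2 - 2.96*a + 1.13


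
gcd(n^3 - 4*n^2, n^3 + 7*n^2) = n^2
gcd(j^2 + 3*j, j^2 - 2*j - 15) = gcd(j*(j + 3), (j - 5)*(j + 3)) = j + 3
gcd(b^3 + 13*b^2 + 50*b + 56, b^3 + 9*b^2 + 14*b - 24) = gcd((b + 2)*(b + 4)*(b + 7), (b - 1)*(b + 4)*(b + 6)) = b + 4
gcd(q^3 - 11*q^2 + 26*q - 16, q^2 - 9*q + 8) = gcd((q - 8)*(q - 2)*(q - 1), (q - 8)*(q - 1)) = q^2 - 9*q + 8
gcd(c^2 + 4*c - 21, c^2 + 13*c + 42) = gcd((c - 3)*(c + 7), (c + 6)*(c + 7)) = c + 7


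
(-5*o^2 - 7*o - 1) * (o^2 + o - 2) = -5*o^4 - 12*o^3 + 2*o^2 + 13*o + 2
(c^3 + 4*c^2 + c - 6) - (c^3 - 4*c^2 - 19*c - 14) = 8*c^2 + 20*c + 8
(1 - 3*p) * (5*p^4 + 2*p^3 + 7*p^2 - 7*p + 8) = -15*p^5 - p^4 - 19*p^3 + 28*p^2 - 31*p + 8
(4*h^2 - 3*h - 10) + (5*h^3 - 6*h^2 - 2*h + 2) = 5*h^3 - 2*h^2 - 5*h - 8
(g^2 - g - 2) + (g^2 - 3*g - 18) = 2*g^2 - 4*g - 20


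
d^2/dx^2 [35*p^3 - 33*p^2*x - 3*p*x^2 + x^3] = -6*p + 6*x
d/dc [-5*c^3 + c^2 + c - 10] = -15*c^2 + 2*c + 1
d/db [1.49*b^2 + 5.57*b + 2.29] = 2.98*b + 5.57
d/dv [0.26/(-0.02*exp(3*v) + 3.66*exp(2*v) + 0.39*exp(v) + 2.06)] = (0.0156*exp(2*v) - 1.9032*exp(v) - 0.1014)*exp(v)/(-0.02*exp(3*v) + 3.66*exp(2*v) + 0.39*exp(v) + 2.06)^2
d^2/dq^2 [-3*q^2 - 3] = -6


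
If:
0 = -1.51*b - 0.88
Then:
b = -0.58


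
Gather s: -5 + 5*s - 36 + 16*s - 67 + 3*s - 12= 24*s - 120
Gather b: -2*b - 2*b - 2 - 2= -4*b - 4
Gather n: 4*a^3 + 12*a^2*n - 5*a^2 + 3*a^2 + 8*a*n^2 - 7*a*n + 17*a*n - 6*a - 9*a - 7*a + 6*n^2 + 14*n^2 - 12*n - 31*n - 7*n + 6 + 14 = 4*a^3 - 2*a^2 - 22*a + n^2*(8*a + 20) + n*(12*a^2 + 10*a - 50) + 20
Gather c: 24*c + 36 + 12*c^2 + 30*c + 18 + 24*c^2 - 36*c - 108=36*c^2 + 18*c - 54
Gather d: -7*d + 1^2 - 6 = -7*d - 5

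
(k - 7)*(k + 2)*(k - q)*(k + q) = k^4 - 5*k^3 - k^2*q^2 - 14*k^2 + 5*k*q^2 + 14*q^2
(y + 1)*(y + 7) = y^2 + 8*y + 7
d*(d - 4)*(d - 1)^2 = d^4 - 6*d^3 + 9*d^2 - 4*d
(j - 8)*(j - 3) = j^2 - 11*j + 24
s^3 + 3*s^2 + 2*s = s*(s + 1)*(s + 2)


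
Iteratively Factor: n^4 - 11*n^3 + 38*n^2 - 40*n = (n - 2)*(n^3 - 9*n^2 + 20*n) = (n - 5)*(n - 2)*(n^2 - 4*n) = (n - 5)*(n - 4)*(n - 2)*(n)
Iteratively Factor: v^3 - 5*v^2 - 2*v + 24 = (v - 4)*(v^2 - v - 6) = (v - 4)*(v + 2)*(v - 3)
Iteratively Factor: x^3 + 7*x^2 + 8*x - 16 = (x + 4)*(x^2 + 3*x - 4) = (x - 1)*(x + 4)*(x + 4)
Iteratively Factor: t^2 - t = (t - 1)*(t)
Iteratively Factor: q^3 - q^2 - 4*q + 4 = (q - 1)*(q^2 - 4) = (q - 2)*(q - 1)*(q + 2)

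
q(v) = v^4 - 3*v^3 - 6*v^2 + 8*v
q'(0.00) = 8.00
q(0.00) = 0.00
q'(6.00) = 476.00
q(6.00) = 480.00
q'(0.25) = 4.50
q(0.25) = 1.58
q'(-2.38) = -68.34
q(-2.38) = 19.50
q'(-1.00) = 7.00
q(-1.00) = -10.00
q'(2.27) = -18.83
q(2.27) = -21.30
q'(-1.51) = -8.17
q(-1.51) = -10.23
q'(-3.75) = -284.50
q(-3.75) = 241.58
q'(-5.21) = -739.46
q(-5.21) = 956.52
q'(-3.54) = -239.75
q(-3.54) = 186.62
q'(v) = 4*v^3 - 9*v^2 - 12*v + 8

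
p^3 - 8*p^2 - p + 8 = (p - 8)*(p - 1)*(p + 1)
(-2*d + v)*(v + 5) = -2*d*v - 10*d + v^2 + 5*v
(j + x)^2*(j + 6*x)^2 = j^4 + 14*j^3*x + 61*j^2*x^2 + 84*j*x^3 + 36*x^4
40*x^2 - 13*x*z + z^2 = (-8*x + z)*(-5*x + z)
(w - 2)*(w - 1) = w^2 - 3*w + 2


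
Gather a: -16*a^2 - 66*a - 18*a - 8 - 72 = -16*a^2 - 84*a - 80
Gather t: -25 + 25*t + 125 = 25*t + 100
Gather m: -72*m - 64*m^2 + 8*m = -64*m^2 - 64*m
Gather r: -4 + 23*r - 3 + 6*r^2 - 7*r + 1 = 6*r^2 + 16*r - 6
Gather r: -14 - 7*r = -7*r - 14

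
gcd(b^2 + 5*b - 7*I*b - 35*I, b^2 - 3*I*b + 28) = b - 7*I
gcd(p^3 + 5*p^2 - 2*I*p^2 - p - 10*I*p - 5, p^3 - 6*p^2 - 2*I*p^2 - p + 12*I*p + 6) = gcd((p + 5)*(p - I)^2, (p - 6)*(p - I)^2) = p^2 - 2*I*p - 1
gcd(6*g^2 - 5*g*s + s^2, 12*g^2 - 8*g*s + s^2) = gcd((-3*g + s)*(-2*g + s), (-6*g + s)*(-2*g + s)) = -2*g + s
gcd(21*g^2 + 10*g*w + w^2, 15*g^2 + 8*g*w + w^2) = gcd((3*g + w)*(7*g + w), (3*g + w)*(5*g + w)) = 3*g + w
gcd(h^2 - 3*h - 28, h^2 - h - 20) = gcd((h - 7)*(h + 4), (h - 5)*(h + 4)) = h + 4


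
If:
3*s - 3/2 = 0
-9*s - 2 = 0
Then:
No Solution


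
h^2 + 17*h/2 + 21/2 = (h + 3/2)*(h + 7)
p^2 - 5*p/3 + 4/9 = (p - 4/3)*(p - 1/3)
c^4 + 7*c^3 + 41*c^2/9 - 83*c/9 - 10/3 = (c - 1)*(c + 1/3)*(c + 5/3)*(c + 6)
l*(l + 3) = l^2 + 3*l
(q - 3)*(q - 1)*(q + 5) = q^3 + q^2 - 17*q + 15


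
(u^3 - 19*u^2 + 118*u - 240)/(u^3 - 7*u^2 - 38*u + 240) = (u - 6)/(u + 6)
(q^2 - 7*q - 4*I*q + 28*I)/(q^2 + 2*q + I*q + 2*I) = (q^2 - q*(7 + 4*I) + 28*I)/(q^2 + q*(2 + I) + 2*I)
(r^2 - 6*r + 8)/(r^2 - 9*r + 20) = (r - 2)/(r - 5)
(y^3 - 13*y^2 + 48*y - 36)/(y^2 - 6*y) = y - 7 + 6/y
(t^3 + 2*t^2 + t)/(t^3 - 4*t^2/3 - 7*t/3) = 3*(t + 1)/(3*t - 7)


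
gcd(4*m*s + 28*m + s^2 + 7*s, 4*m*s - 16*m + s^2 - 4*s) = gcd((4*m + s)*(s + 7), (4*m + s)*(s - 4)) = 4*m + s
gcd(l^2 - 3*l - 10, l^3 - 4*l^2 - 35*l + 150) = l - 5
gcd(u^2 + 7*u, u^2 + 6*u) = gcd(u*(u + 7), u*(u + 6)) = u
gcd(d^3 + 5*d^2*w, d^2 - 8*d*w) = d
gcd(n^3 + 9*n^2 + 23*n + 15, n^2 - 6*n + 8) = 1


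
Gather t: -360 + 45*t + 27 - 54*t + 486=153 - 9*t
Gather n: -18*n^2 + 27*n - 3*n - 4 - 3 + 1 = -18*n^2 + 24*n - 6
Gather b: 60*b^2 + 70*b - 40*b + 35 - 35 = 60*b^2 + 30*b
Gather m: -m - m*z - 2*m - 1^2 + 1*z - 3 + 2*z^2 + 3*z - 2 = m*(-z - 3) + 2*z^2 + 4*z - 6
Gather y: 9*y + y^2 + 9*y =y^2 + 18*y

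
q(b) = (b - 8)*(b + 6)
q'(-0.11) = -2.22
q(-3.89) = -25.09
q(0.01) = -48.02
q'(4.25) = 6.50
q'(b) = 2*b - 2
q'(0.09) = -1.82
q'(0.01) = -1.98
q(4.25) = -38.44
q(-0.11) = -47.77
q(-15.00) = 207.00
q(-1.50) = -42.75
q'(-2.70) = -7.40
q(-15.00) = 207.00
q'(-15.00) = -32.00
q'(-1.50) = -5.00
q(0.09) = -48.17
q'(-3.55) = -9.10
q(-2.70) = -35.31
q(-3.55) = -28.30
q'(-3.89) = -9.78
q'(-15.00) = -32.00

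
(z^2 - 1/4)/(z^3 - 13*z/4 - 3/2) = (2*z - 1)/(2*z^2 - z - 6)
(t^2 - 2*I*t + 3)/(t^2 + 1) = (t - 3*I)/(t - I)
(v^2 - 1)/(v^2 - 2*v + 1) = (v + 1)/(v - 1)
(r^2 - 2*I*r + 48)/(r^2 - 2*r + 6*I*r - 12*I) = (r - 8*I)/(r - 2)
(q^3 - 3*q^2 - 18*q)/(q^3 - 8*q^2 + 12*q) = (q + 3)/(q - 2)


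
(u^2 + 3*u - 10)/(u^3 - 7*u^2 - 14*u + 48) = (u + 5)/(u^2 - 5*u - 24)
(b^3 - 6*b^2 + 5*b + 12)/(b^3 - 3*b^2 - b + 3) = (b - 4)/(b - 1)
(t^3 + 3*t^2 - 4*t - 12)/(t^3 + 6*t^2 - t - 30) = (t + 2)/(t + 5)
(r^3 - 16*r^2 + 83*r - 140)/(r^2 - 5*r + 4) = (r^2 - 12*r + 35)/(r - 1)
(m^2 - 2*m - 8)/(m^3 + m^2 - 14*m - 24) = 1/(m + 3)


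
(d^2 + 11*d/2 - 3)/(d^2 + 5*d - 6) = (d - 1/2)/(d - 1)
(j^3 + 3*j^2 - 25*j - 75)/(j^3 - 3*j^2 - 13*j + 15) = (j + 5)/(j - 1)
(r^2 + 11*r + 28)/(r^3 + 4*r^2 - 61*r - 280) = (r + 4)/(r^2 - 3*r - 40)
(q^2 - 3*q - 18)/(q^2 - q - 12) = (q - 6)/(q - 4)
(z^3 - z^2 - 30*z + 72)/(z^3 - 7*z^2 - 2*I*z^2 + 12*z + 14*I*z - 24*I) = (z + 6)/(z - 2*I)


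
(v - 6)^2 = v^2 - 12*v + 36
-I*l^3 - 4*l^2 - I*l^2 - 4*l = l*(l - 4*I)*(-I*l - I)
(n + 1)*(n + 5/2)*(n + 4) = n^3 + 15*n^2/2 + 33*n/2 + 10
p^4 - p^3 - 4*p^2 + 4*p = p*(p - 2)*(p - 1)*(p + 2)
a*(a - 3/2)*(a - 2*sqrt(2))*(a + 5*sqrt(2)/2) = a^4 - 3*a^3/2 + sqrt(2)*a^3/2 - 10*a^2 - 3*sqrt(2)*a^2/4 + 15*a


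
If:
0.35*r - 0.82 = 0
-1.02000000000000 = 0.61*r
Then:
No Solution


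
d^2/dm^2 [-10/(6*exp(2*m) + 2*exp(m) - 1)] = 20*(-4*(6*exp(m) + 1)^2*exp(m) + (12*exp(m) + 1)*(6*exp(2*m) + 2*exp(m) - 1))*exp(m)/(6*exp(2*m) + 2*exp(m) - 1)^3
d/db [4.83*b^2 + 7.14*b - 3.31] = 9.66*b + 7.14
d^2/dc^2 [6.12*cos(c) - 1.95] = -6.12*cos(c)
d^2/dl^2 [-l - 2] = 0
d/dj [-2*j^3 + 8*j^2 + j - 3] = -6*j^2 + 16*j + 1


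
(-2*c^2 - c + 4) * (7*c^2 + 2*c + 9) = -14*c^4 - 11*c^3 + 8*c^2 - c + 36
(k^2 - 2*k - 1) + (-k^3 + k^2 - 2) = -k^3 + 2*k^2 - 2*k - 3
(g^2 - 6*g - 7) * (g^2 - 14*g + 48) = g^4 - 20*g^3 + 125*g^2 - 190*g - 336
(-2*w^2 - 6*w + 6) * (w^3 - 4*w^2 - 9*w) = -2*w^5 + 2*w^4 + 48*w^3 + 30*w^2 - 54*w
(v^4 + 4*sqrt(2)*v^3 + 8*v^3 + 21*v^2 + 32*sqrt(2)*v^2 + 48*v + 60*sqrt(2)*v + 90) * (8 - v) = -v^5 - 4*sqrt(2)*v^4 + 43*v^3 + 120*v^2 + 196*sqrt(2)*v^2 + 294*v + 480*sqrt(2)*v + 720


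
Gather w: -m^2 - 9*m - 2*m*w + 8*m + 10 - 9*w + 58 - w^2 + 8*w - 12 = -m^2 - m - w^2 + w*(-2*m - 1) + 56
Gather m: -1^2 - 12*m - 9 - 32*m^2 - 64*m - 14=-32*m^2 - 76*m - 24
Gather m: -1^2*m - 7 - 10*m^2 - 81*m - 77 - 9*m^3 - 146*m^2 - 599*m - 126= -9*m^3 - 156*m^2 - 681*m - 210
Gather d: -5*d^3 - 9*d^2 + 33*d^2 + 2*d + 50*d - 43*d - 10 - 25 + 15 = -5*d^3 + 24*d^2 + 9*d - 20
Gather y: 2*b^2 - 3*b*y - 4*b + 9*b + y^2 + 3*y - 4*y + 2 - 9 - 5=2*b^2 + 5*b + y^2 + y*(-3*b - 1) - 12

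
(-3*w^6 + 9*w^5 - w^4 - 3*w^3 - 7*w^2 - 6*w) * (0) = 0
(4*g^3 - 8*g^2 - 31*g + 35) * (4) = 16*g^3 - 32*g^2 - 124*g + 140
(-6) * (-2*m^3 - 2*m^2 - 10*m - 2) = 12*m^3 + 12*m^2 + 60*m + 12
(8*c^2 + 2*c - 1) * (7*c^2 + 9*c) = 56*c^4 + 86*c^3 + 11*c^2 - 9*c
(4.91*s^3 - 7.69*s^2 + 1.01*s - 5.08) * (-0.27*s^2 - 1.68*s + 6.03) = -1.3257*s^5 - 6.1725*s^4 + 42.2538*s^3 - 46.6959*s^2 + 14.6247*s - 30.6324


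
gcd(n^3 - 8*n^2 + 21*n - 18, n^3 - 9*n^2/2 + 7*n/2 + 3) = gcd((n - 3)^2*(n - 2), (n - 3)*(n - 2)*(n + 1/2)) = n^2 - 5*n + 6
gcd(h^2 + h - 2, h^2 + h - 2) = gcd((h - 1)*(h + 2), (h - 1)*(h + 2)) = h^2 + h - 2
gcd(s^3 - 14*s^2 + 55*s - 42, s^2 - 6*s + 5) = s - 1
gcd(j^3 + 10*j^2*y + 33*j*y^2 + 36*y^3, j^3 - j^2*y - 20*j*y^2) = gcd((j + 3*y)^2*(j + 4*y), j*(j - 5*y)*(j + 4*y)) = j + 4*y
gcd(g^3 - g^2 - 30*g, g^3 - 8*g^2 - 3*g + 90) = g - 6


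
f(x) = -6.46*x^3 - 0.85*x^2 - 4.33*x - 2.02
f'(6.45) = -821.55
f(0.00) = -2.02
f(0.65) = -6.97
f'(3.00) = -183.85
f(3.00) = -197.08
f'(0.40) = -8.11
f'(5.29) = -555.65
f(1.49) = -31.73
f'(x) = -19.38*x^2 - 1.7*x - 4.33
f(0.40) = -4.30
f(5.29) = -1005.02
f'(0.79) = -17.77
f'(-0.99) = -21.64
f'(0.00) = -4.33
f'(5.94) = -698.22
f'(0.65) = -13.62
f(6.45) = -1798.76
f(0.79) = -9.16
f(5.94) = -1411.65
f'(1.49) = -49.89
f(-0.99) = 7.70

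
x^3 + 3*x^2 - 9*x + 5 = (x - 1)^2*(x + 5)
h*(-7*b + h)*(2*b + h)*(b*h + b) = -14*b^3*h^2 - 14*b^3*h - 5*b^2*h^3 - 5*b^2*h^2 + b*h^4 + b*h^3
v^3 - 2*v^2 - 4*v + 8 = (v - 2)^2*(v + 2)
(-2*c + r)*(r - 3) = -2*c*r + 6*c + r^2 - 3*r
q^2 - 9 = (q - 3)*(q + 3)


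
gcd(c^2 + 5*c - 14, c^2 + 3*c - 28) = c + 7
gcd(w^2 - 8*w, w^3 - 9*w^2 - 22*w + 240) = w - 8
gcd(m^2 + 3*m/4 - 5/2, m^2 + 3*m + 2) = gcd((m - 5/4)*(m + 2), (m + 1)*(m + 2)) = m + 2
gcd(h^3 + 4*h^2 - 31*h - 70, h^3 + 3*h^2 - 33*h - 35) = h^2 + 2*h - 35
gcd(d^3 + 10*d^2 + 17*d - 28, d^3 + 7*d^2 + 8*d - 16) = d^2 + 3*d - 4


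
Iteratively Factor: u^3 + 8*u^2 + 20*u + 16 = (u + 4)*(u^2 + 4*u + 4) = (u + 2)*(u + 4)*(u + 2)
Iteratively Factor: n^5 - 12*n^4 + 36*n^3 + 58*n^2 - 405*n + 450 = (n - 5)*(n^4 - 7*n^3 + n^2 + 63*n - 90) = (n - 5)*(n - 2)*(n^3 - 5*n^2 - 9*n + 45) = (n - 5)^2*(n - 2)*(n^2 - 9) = (n - 5)^2*(n - 2)*(n + 3)*(n - 3)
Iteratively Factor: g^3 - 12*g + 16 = (g - 2)*(g^2 + 2*g - 8) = (g - 2)*(g + 4)*(g - 2)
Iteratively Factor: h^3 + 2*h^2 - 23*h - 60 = (h + 3)*(h^2 - h - 20) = (h - 5)*(h + 3)*(h + 4)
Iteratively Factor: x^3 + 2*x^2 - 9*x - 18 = (x - 3)*(x^2 + 5*x + 6) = (x - 3)*(x + 2)*(x + 3)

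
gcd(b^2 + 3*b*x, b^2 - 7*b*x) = b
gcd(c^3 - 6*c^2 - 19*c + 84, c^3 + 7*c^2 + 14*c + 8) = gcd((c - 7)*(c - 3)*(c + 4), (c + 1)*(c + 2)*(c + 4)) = c + 4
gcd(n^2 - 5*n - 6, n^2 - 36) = n - 6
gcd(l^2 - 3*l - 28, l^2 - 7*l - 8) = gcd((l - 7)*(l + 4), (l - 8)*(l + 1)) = 1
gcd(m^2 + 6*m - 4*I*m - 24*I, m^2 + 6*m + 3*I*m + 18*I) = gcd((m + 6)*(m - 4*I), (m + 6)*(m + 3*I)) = m + 6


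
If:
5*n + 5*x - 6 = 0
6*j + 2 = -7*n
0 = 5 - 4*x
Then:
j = -11/40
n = -1/20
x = 5/4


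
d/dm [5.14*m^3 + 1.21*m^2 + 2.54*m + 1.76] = 15.42*m^2 + 2.42*m + 2.54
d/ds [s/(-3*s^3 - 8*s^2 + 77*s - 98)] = 2*(3*s^3 + 4*s^2 - 49)/(9*s^6 + 48*s^5 - 398*s^4 - 644*s^3 + 7497*s^2 - 15092*s + 9604)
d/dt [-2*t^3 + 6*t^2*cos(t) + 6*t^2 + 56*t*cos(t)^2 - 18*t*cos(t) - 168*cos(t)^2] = -6*t^2*sin(t) - 6*t^2 + 18*t*sin(t) - 56*t*sin(2*t) + 12*t*cos(t) + 12*t + 168*sin(2*t) + 56*cos(t)^2 - 18*cos(t)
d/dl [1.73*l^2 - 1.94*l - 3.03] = 3.46*l - 1.94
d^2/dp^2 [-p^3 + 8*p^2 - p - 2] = 16 - 6*p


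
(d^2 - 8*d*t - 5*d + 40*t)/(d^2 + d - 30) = (d - 8*t)/(d + 6)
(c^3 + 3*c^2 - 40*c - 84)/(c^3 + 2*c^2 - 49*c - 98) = (c - 6)/(c - 7)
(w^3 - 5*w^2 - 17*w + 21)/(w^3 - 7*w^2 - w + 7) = (w + 3)/(w + 1)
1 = 1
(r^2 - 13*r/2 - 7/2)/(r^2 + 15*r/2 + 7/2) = (r - 7)/(r + 7)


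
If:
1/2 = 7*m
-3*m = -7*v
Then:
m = 1/14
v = 3/98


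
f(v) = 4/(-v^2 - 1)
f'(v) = 8*v/(-v^2 - 1)^2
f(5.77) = -0.12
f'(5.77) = 0.04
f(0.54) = -3.10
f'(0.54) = 2.59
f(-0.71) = -2.66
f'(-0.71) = -2.51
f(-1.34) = -1.43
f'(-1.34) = -1.37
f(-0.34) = -3.59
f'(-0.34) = -2.19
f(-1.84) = -0.91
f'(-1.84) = -0.77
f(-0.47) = -3.28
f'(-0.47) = -2.52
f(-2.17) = -0.70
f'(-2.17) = -0.53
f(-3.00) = -0.40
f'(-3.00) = -0.24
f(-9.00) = -0.05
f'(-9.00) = -0.01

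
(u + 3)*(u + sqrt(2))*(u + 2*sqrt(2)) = u^3 + 3*u^2 + 3*sqrt(2)*u^2 + 4*u + 9*sqrt(2)*u + 12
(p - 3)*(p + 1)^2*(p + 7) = p^4 + 6*p^3 - 12*p^2 - 38*p - 21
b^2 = b^2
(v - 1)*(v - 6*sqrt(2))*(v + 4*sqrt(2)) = v^3 - 2*sqrt(2)*v^2 - v^2 - 48*v + 2*sqrt(2)*v + 48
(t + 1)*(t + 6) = t^2 + 7*t + 6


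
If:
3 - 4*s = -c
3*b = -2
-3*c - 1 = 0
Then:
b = -2/3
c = -1/3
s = 2/3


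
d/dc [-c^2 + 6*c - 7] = 6 - 2*c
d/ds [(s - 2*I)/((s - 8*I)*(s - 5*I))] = (-s^2 + 4*I*s - 14)/(s^4 - 26*I*s^3 - 249*s^2 + 1040*I*s + 1600)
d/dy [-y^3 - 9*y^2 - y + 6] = -3*y^2 - 18*y - 1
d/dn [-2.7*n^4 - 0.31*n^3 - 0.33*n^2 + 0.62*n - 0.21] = -10.8*n^3 - 0.93*n^2 - 0.66*n + 0.62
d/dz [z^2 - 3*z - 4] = 2*z - 3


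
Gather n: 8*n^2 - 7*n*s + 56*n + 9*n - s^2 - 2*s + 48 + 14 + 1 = 8*n^2 + n*(65 - 7*s) - s^2 - 2*s + 63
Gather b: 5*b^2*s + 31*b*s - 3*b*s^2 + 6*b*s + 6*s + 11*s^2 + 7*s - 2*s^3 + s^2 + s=5*b^2*s + b*(-3*s^2 + 37*s) - 2*s^3 + 12*s^2 + 14*s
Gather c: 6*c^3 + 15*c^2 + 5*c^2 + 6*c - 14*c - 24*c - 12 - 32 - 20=6*c^3 + 20*c^2 - 32*c - 64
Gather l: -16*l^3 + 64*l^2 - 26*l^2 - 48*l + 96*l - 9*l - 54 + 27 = -16*l^3 + 38*l^2 + 39*l - 27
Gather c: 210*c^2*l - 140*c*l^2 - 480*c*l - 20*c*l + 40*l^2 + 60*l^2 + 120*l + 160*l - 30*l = 210*c^2*l + c*(-140*l^2 - 500*l) + 100*l^2 + 250*l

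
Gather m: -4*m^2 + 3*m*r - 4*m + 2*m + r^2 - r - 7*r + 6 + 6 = -4*m^2 + m*(3*r - 2) + r^2 - 8*r + 12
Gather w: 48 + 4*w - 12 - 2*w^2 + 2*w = -2*w^2 + 6*w + 36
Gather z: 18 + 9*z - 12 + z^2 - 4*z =z^2 + 5*z + 6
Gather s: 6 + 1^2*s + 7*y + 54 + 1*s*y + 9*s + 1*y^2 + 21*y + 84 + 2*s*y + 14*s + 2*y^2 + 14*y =s*(3*y + 24) + 3*y^2 + 42*y + 144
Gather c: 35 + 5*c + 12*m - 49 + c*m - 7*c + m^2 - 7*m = c*(m - 2) + m^2 + 5*m - 14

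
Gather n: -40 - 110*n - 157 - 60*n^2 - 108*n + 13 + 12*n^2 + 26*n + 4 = -48*n^2 - 192*n - 180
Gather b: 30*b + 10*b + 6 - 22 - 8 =40*b - 24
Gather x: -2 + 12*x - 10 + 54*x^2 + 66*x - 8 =54*x^2 + 78*x - 20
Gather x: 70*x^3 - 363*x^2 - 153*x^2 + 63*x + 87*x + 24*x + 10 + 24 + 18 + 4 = 70*x^3 - 516*x^2 + 174*x + 56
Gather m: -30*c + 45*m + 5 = -30*c + 45*m + 5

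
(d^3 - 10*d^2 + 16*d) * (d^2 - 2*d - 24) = d^5 - 12*d^4 + 12*d^3 + 208*d^2 - 384*d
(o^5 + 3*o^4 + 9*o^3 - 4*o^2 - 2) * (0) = 0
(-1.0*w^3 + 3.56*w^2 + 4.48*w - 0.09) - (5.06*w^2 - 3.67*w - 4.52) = -1.0*w^3 - 1.5*w^2 + 8.15*w + 4.43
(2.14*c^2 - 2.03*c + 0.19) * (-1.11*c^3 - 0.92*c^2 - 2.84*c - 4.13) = -2.3754*c^5 + 0.2845*c^4 - 4.4209*c^3 - 3.2478*c^2 + 7.8443*c - 0.7847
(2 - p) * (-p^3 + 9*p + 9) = p^4 - 2*p^3 - 9*p^2 + 9*p + 18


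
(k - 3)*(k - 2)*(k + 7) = k^3 + 2*k^2 - 29*k + 42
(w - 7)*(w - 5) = w^2 - 12*w + 35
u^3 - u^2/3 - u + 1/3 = (u - 1)*(u - 1/3)*(u + 1)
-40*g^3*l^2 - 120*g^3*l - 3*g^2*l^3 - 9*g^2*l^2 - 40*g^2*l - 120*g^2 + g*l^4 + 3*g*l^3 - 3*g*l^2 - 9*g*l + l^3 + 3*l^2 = (-8*g + l)*(5*g + l)*(l + 3)*(g*l + 1)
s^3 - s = s*(s - 1)*(s + 1)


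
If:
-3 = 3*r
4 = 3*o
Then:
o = 4/3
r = -1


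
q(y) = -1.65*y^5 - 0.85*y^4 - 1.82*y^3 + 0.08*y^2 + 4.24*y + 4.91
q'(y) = -8.25*y^4 - 3.4*y^3 - 5.46*y^2 + 0.16*y + 4.24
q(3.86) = -1684.81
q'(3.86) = -2103.52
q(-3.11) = 447.78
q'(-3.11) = -718.58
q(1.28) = -1.30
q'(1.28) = -33.78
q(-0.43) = 3.24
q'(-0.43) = 3.15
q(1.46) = -9.20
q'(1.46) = -55.23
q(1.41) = -6.61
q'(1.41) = -48.53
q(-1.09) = 4.08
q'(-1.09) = -9.66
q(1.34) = -3.51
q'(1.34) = -40.13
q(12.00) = -431276.05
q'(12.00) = -177727.28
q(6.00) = -14291.89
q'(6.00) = -11617.76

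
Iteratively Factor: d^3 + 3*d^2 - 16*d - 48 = (d - 4)*(d^2 + 7*d + 12) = (d - 4)*(d + 4)*(d + 3)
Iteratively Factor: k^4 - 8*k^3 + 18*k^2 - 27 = (k - 3)*(k^3 - 5*k^2 + 3*k + 9) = (k - 3)^2*(k^2 - 2*k - 3) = (k - 3)^2*(k + 1)*(k - 3)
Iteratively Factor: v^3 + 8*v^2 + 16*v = (v + 4)*(v^2 + 4*v) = (v + 4)^2*(v)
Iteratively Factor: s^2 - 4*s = (s - 4)*(s)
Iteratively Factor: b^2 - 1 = (b - 1)*(b + 1)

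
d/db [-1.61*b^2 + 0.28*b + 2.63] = 0.28 - 3.22*b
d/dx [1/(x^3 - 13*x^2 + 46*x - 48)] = (-3*x^2 + 26*x - 46)/(x^3 - 13*x^2 + 46*x - 48)^2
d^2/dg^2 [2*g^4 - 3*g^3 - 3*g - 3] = 6*g*(4*g - 3)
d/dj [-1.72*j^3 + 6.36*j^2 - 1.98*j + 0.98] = -5.16*j^2 + 12.72*j - 1.98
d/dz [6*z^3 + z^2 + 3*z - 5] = 18*z^2 + 2*z + 3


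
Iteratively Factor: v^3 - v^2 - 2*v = (v)*(v^2 - v - 2) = v*(v - 2)*(v + 1)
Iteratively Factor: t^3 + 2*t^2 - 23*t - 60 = (t - 5)*(t^2 + 7*t + 12) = (t - 5)*(t + 4)*(t + 3)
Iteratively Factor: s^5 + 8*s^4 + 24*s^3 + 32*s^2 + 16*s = (s + 2)*(s^4 + 6*s^3 + 12*s^2 + 8*s) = (s + 2)^2*(s^3 + 4*s^2 + 4*s) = s*(s + 2)^2*(s^2 + 4*s + 4) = s*(s + 2)^3*(s + 2)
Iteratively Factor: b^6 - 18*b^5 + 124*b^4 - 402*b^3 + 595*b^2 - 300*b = (b - 5)*(b^5 - 13*b^4 + 59*b^3 - 107*b^2 + 60*b) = (b - 5)^2*(b^4 - 8*b^3 + 19*b^2 - 12*b) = (b - 5)^2*(b - 3)*(b^3 - 5*b^2 + 4*b) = (b - 5)^2*(b - 4)*(b - 3)*(b^2 - b) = (b - 5)^2*(b - 4)*(b - 3)*(b - 1)*(b)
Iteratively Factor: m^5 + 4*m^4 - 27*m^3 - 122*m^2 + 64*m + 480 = (m + 4)*(m^4 - 27*m^2 - 14*m + 120) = (m - 2)*(m + 4)*(m^3 + 2*m^2 - 23*m - 60) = (m - 5)*(m - 2)*(m + 4)*(m^2 + 7*m + 12) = (m - 5)*(m - 2)*(m + 3)*(m + 4)*(m + 4)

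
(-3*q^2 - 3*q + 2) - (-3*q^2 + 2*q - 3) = 5 - 5*q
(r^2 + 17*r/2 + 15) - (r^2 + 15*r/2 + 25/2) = r + 5/2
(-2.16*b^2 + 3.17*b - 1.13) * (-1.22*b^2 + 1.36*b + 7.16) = 2.6352*b^4 - 6.805*b^3 - 9.7758*b^2 + 21.1604*b - 8.0908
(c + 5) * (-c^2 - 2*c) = -c^3 - 7*c^2 - 10*c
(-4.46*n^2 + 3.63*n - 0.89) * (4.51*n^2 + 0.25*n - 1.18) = -20.1146*n^4 + 15.2563*n^3 + 2.1564*n^2 - 4.5059*n + 1.0502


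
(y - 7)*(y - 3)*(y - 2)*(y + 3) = y^4 - 9*y^3 + 5*y^2 + 81*y - 126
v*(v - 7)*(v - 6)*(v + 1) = v^4 - 12*v^3 + 29*v^2 + 42*v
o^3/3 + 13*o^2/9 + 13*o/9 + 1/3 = (o/3 + 1)*(o + 1/3)*(o + 1)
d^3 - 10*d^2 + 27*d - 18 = (d - 6)*(d - 3)*(d - 1)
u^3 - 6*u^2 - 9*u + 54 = (u - 6)*(u - 3)*(u + 3)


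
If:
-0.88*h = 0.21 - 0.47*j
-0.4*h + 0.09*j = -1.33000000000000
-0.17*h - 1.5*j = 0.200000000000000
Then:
No Solution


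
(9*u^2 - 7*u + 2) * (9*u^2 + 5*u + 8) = 81*u^4 - 18*u^3 + 55*u^2 - 46*u + 16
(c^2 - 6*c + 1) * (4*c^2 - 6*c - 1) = 4*c^4 - 30*c^3 + 39*c^2 - 1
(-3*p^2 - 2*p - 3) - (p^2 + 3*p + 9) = -4*p^2 - 5*p - 12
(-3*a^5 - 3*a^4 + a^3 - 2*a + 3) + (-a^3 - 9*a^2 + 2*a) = -3*a^5 - 3*a^4 - 9*a^2 + 3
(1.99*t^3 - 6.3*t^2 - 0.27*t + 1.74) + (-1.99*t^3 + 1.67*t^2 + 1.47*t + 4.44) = -4.63*t^2 + 1.2*t + 6.18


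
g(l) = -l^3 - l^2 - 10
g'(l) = -3*l^2 - 2*l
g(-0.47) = -10.12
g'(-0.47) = 0.28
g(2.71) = -37.25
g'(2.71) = -27.45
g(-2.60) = 0.82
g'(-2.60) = -15.08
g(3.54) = -66.89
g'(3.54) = -44.67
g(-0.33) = -10.07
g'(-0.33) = 0.33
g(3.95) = -87.23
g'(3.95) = -54.71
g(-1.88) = -6.89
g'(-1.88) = -6.84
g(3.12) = -50.11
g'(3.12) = -35.44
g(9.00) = -820.00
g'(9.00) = -261.00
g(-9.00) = 638.00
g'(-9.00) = -225.00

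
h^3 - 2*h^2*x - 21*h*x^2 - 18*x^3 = (h - 6*x)*(h + x)*(h + 3*x)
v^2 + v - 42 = (v - 6)*(v + 7)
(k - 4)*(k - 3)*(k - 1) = k^3 - 8*k^2 + 19*k - 12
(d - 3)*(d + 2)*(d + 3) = d^3 + 2*d^2 - 9*d - 18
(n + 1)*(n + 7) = n^2 + 8*n + 7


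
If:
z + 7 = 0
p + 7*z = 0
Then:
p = 49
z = -7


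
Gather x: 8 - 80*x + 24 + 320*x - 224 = 240*x - 192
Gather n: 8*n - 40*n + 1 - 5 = -32*n - 4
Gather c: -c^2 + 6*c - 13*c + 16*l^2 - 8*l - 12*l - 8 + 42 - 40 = -c^2 - 7*c + 16*l^2 - 20*l - 6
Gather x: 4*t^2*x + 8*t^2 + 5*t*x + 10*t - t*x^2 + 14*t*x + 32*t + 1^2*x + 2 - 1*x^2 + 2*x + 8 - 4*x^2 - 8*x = 8*t^2 + 42*t + x^2*(-t - 5) + x*(4*t^2 + 19*t - 5) + 10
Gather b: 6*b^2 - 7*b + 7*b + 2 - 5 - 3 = 6*b^2 - 6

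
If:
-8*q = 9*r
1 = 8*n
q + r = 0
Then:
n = 1/8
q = 0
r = 0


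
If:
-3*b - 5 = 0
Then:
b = -5/3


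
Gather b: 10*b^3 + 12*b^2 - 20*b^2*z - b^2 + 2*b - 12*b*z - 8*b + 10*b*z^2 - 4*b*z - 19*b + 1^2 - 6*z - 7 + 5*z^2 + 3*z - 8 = 10*b^3 + b^2*(11 - 20*z) + b*(10*z^2 - 16*z - 25) + 5*z^2 - 3*z - 14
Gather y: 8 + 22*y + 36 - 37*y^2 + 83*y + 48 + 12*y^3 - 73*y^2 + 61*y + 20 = 12*y^3 - 110*y^2 + 166*y + 112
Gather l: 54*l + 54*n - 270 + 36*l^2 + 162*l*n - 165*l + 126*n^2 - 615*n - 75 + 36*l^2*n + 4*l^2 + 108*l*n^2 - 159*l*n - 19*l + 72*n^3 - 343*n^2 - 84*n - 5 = l^2*(36*n + 40) + l*(108*n^2 + 3*n - 130) + 72*n^3 - 217*n^2 - 645*n - 350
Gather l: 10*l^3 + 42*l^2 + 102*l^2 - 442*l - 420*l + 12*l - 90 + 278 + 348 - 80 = 10*l^3 + 144*l^2 - 850*l + 456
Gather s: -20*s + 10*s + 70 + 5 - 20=55 - 10*s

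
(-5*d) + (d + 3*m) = -4*d + 3*m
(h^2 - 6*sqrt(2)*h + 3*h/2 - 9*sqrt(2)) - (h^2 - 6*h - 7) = -6*sqrt(2)*h + 15*h/2 - 9*sqrt(2) + 7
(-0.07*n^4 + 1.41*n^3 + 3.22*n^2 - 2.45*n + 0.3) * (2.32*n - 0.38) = -0.1624*n^5 + 3.2978*n^4 + 6.9346*n^3 - 6.9076*n^2 + 1.627*n - 0.114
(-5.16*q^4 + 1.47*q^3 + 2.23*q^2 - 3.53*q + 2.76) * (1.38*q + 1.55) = -7.1208*q^5 - 5.9694*q^4 + 5.3559*q^3 - 1.4149*q^2 - 1.6627*q + 4.278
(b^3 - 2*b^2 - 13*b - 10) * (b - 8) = b^4 - 10*b^3 + 3*b^2 + 94*b + 80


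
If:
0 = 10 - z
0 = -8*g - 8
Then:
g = -1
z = 10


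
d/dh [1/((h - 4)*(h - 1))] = (5 - 2*h)/(h^4 - 10*h^3 + 33*h^2 - 40*h + 16)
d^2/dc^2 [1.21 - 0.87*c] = 0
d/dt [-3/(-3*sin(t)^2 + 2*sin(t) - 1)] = 6*(1 - 3*sin(t))*cos(t)/(3*sin(t)^2 - 2*sin(t) + 1)^2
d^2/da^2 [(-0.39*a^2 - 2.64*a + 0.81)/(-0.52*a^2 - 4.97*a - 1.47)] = (1.11022302462516e-16*a^4 - 0.58812*a^3 - 3.10284*a^2 - 24.66828*a - 75.66678)/(0.140608*a^6 + 4.031664*a^5 + 39.725868*a^4 + 145.557881*a^3 + 112.301973*a^2 + 32.219019*a + 3.176523)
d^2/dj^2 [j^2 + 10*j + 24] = 2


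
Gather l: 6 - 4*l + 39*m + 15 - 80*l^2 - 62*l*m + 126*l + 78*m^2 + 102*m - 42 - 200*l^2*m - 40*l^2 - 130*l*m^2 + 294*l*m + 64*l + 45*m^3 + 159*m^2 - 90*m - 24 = l^2*(-200*m - 120) + l*(-130*m^2 + 232*m + 186) + 45*m^3 + 237*m^2 + 51*m - 45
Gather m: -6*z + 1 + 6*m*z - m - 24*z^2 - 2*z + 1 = m*(6*z - 1) - 24*z^2 - 8*z + 2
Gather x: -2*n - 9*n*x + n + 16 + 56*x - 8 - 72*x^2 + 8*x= -n - 72*x^2 + x*(64 - 9*n) + 8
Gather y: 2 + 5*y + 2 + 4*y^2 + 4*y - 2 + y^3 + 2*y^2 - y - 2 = y^3 + 6*y^2 + 8*y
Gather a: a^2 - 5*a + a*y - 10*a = a^2 + a*(y - 15)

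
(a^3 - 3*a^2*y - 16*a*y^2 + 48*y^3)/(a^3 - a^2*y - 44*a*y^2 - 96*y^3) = (-a^2 + 7*a*y - 12*y^2)/(-a^2 + 5*a*y + 24*y^2)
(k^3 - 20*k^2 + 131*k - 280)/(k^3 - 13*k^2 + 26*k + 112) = (k - 5)/(k + 2)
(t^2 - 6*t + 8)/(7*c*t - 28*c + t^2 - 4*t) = (t - 2)/(7*c + t)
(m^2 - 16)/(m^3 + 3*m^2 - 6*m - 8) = (m - 4)/(m^2 - m - 2)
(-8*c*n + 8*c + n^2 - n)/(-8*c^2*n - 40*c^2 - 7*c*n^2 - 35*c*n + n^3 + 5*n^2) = (n - 1)/(c*n + 5*c + n^2 + 5*n)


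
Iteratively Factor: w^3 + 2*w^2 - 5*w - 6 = (w + 1)*(w^2 + w - 6) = (w + 1)*(w + 3)*(w - 2)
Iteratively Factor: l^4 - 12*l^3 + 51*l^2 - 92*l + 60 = (l - 2)*(l^3 - 10*l^2 + 31*l - 30) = (l - 3)*(l - 2)*(l^2 - 7*l + 10) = (l - 3)*(l - 2)^2*(l - 5)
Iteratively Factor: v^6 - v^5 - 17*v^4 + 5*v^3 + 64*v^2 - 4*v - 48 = (v - 4)*(v^5 + 3*v^4 - 5*v^3 - 15*v^2 + 4*v + 12) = (v - 4)*(v + 2)*(v^4 + v^3 - 7*v^2 - v + 6) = (v - 4)*(v + 2)*(v + 3)*(v^3 - 2*v^2 - v + 2) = (v - 4)*(v + 1)*(v + 2)*(v + 3)*(v^2 - 3*v + 2) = (v - 4)*(v - 1)*(v + 1)*(v + 2)*(v + 3)*(v - 2)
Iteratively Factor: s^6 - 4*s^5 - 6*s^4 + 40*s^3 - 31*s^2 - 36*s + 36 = (s - 3)*(s^5 - s^4 - 9*s^3 + 13*s^2 + 8*s - 12) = (s - 3)*(s - 1)*(s^4 - 9*s^2 + 4*s + 12) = (s - 3)*(s - 2)*(s - 1)*(s^3 + 2*s^2 - 5*s - 6) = (s - 3)*(s - 2)^2*(s - 1)*(s^2 + 4*s + 3) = (s - 3)*(s - 2)^2*(s - 1)*(s + 3)*(s + 1)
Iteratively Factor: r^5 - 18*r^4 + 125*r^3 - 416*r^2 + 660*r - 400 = (r - 2)*(r^4 - 16*r^3 + 93*r^2 - 230*r + 200) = (r - 5)*(r - 2)*(r^3 - 11*r^2 + 38*r - 40) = (r - 5)*(r - 4)*(r - 2)*(r^2 - 7*r + 10) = (r - 5)*(r - 4)*(r - 2)^2*(r - 5)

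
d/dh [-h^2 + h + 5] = 1 - 2*h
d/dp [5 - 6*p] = -6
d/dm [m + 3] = 1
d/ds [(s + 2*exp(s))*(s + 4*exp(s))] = 6*s*exp(s) + 2*s + 16*exp(2*s) + 6*exp(s)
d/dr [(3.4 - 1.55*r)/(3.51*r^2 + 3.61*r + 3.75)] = (5.4405*r^2 - 23.868*r - 18.0865)/(12.3201*r^4 + 25.3422*r^3 + 39.3571*r^2 + 27.075*r + 14.0625)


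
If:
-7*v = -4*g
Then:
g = 7*v/4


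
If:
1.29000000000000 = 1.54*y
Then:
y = 0.84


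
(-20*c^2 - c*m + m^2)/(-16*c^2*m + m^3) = (5*c - m)/(m*(4*c - m))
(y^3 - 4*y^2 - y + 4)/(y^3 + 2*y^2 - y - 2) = (y - 4)/(y + 2)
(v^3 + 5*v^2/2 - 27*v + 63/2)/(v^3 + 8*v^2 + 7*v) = (2*v^2 - 9*v + 9)/(2*v*(v + 1))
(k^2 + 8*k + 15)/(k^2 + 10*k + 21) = (k + 5)/(k + 7)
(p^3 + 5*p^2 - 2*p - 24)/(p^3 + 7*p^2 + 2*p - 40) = (p + 3)/(p + 5)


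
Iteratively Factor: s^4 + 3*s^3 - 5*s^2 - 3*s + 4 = (s - 1)*(s^3 + 4*s^2 - s - 4) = (s - 1)^2*(s^2 + 5*s + 4) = (s - 1)^2*(s + 1)*(s + 4)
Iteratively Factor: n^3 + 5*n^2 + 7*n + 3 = (n + 1)*(n^2 + 4*n + 3) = (n + 1)^2*(n + 3)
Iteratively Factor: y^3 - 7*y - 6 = (y - 3)*(y^2 + 3*y + 2) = (y - 3)*(y + 2)*(y + 1)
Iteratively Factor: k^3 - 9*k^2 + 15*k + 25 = (k - 5)*(k^2 - 4*k - 5) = (k - 5)^2*(k + 1)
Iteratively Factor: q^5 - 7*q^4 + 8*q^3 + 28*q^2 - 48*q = (q - 3)*(q^4 - 4*q^3 - 4*q^2 + 16*q) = (q - 3)*(q - 2)*(q^3 - 2*q^2 - 8*q) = (q - 3)*(q - 2)*(q + 2)*(q^2 - 4*q) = (q - 4)*(q - 3)*(q - 2)*(q + 2)*(q)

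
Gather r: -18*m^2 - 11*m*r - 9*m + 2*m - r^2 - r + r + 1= -18*m^2 - 11*m*r - 7*m - r^2 + 1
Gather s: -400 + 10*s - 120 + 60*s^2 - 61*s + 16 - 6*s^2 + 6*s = 54*s^2 - 45*s - 504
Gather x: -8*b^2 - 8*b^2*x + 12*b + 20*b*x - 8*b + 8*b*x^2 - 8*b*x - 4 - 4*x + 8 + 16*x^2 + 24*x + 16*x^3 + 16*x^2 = -8*b^2 + 4*b + 16*x^3 + x^2*(8*b + 32) + x*(-8*b^2 + 12*b + 20) + 4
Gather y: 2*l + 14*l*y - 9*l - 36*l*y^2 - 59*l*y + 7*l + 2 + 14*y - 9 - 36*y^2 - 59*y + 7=y^2*(-36*l - 36) + y*(-45*l - 45)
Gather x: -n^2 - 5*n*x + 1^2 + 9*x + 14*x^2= -n^2 + 14*x^2 + x*(9 - 5*n) + 1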